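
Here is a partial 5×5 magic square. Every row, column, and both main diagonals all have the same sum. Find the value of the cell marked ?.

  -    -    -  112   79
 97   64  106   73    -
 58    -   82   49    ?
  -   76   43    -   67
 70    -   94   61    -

91

Anti-diagonal is complete and sums to 380; that is the magic constant.
Row 2: 97 + 64 + 106 + 73 + ? = 380, so (2,5) = 40.
Column 3: 106 + 82 + 43 + 94 + ? = 380, so (1,3) = 55.
From column 4, 380 − (112 + 73 + 49 + 61) gives (4,4) = 85.
The remaining cell in row 4 is (4,1) = 380 − 271 = 109.
Column 1 needs 380; the known cells sum to 334, so (1,1) = 46.
From main diagonal, 380 − (46 + 64 + 82 + 85) gives (5,5) = 103.
The remaining cell in row 1 is (1,2) = 380 − 292 = 88.
The remaining cell in row 5 is (5,2) = 380 − 328 = 52.
Column 2 must total 380; the given cells sum to 280, so (3,2) = 100.
Using column 5: 79 + 40 + 67 + 103 + ? → (3,5) = 380 − 289 = 91.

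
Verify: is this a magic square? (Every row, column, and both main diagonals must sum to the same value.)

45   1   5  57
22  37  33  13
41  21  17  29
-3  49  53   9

Row 1: 45 + 1 + 5 + 57 = 108.
Row 2: 22 + 37 + 33 + 13 = 105.
Row 3: 41 + 21 + 17 + 29 = 108.
Row 4: -3 + 49 + 53 + 9 = 108.
Column 1: 45 + 22 + 41 + (-3) = 105.
Column 2: 1 + 37 + 21 + 49 = 108.
Column 3: 5 + 33 + 17 + 53 = 108.
Column 4: 57 + 13 + 29 + 9 = 108.
Main diagonal: 45 + 37 + 17 + 9 = 108.
Anti-diagonal: 57 + 33 + 21 + (-3) = 108.

No — column 2 sums to 108 but column 1 sums to 105.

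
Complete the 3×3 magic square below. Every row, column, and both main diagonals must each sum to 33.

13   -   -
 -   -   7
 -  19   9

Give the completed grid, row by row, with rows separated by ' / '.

13 3 17 / 15 11 7 / 5 19 9

Using row 3: 19 + 9 + ? → (3,1) = 33 − 28 = 5.
Column 1 needs 33; the known cells sum to 18, so (2,1) = 15.
Using column 3: 7 + 9 + ? → (1,3) = 33 − 16 = 17.
Main diagonal: 13 + 9 + ? = 33, so (2,2) = 11.
Row 1 needs 33; the known cells sum to 30, so (1,2) = 3.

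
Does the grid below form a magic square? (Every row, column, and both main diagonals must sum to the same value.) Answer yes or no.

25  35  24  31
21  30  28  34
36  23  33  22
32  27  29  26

No — row 1 sums to 115 but anti-diagonal sums to 114.

Row 1: 25 + 35 + 24 + 31 = 115.
Row 2: 21 + 30 + 28 + 34 = 113.
Row 3: 36 + 23 + 33 + 22 = 114.
Row 4: 32 + 27 + 29 + 26 = 114.
Column 1: 25 + 21 + 36 + 32 = 114.
Column 2: 35 + 30 + 23 + 27 = 115.
Column 3: 24 + 28 + 33 + 29 = 114.
Column 4: 31 + 34 + 22 + 26 = 113.
Main diagonal: 25 + 30 + 33 + 26 = 114.
Anti-diagonal: 31 + 28 + 23 + 32 = 114.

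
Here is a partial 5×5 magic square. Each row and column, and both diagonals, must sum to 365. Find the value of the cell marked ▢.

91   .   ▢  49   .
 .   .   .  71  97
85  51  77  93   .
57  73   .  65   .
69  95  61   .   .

83

Using row 3: 85 + 51 + 77 + 93 + ? → (3,5) = 365 − 306 = 59.
Column 1 needs 365; the known cells sum to 302, so (2,1) = 63.
Using column 4: 49 + 71 + 93 + 65 + ? → (5,4) = 365 − 278 = 87.
Anti-diagonal: 71 + 77 + 73 + 69 + ? = 365, so (1,5) = 75.
Using row 5: 69 + 95 + 61 + 87 + ? → (5,5) = 365 − 312 = 53.
Column 5: 75 + 97 + 59 + 53 + ? = 365, so (4,5) = 81.
The remaining cell in main diagonal is (2,2) = 365 − 286 = 79.
The remaining cell in row 2 is (2,3) = 365 − 310 = 55.
Row 4 needs 365; the known cells sum to 276, so (4,3) = 89.
Column 2 needs 365; the known cells sum to 298, so (1,2) = 67.
Column 3 needs 365; the known cells sum to 282, so (1,3) = 83.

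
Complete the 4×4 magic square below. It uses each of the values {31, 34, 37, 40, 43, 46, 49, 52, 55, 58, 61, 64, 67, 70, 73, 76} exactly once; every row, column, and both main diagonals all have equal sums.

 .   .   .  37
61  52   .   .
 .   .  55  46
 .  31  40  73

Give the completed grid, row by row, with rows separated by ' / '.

34 67 76 37 / 61 52 43 58 / 49 64 55 46 / 70 31 40 73

The 16 entries sum to 856, so each line sums to 856/4 = 214.
Row 4 needs 214; the known cells sum to 144, so (4,1) = 70.
The remaining cell in column 4 is (2,4) = 214 − 156 = 58.
Main diagonal must total 214; the given cells sum to 180, so (1,1) = 34.
From row 2, 214 − (61 + 52 + 58) gives (2,3) = 43.
Column 1 must total 214; the given cells sum to 165, so (3,1) = 49.
The remaining cell in column 3 is (1,3) = 214 − 138 = 76.
Anti-diagonal needs 214; the known cells sum to 150, so (3,2) = 64.
From row 1, 214 − (34 + 76 + 37) gives (1,2) = 67.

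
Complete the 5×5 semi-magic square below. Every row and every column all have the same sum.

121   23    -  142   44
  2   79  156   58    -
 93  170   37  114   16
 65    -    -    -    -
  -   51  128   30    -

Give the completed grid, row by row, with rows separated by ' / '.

121 23 100 142 44 / 2 79 156 58 135 / 93 170 37 114 16 / 65 107 9 86 163 / 149 51 128 30 72

Row 3 is already complete: 93 + 170 + 37 + 114 + 16 = 430, so that is the magic constant.
The remaining cell in row 1 is (1,3) = 430 − 330 = 100.
Row 2 must total 430; the given cells sum to 295, so (2,5) = 135.
The remaining cell in column 1 is (5,1) = 430 − 281 = 149.
Column 2: 23 + 79 + 170 + 51 + ? = 430, so (4,2) = 107.
Column 3 needs 430; the known cells sum to 421, so (4,3) = 9.
Column 4: 142 + 58 + 114 + 30 + ? = 430, so (4,4) = 86.
The remaining cell in row 4 is (4,5) = 430 − 267 = 163.
From row 5, 430 − (149 + 51 + 128 + 30) gives (5,5) = 72.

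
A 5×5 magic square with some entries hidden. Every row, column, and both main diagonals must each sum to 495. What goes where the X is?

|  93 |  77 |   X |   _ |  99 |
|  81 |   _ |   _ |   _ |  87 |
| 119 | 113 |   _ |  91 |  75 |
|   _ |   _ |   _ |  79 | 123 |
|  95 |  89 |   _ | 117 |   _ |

121

The remaining cell in row 3 is (3,3) = 495 − 398 = 97.
Column 1 must total 495; the given cells sum to 388, so (4,1) = 107.
Using column 5: 99 + 87 + 75 + 123 + ? → (5,5) = 495 − 384 = 111.
Main diagonal must total 495; the given cells sum to 380, so (2,2) = 115.
From row 5, 495 − (95 + 89 + 117 + 111) gives (5,3) = 83.
The remaining cell in column 2 is (4,2) = 495 − 394 = 101.
The remaining cell in anti-diagonal is (2,4) = 495 − 392 = 103.
Row 2: 81 + 115 + 103 + 87 + ? = 495, so (2,3) = 109.
Row 4 must total 495; the given cells sum to 410, so (4,3) = 85.
From column 3, 495 − (109 + 97 + 85 + 83) gives (1,3) = 121.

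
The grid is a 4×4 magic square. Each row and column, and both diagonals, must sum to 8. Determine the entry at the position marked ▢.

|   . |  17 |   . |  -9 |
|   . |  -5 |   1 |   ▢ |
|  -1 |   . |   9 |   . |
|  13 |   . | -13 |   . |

5

The remaining cell in column 3 is (1,3) = 8 − (-3) = 11.
Anti-diagonal: -9 + 1 + 13 + ? = 8, so (3,2) = 3.
Row 1 must total 8; the given cells sum to 19, so (1,1) = -11.
Row 3: -1 + 3 + 9 + ? = 8, so (3,4) = -3.
Using column 1: -11 + (-1) + 13 + ? → (2,1) = 8 − 1 = 7.
Using column 2: 17 + (-5) + 3 + ? → (4,2) = 8 − 15 = -7.
Main diagonal must total 8; the given cells sum to -7, so (4,4) = 15.
Using row 2: 7 + (-5) + 1 + ? → (2,4) = 8 − 3 = 5.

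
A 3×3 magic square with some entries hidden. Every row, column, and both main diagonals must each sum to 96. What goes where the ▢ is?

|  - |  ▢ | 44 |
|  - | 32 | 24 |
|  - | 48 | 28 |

Row 2: 32 + 24 + ? = 96, so (2,1) = 40.
Row 3 must total 96; the given cells sum to 76, so (3,1) = 20.
Using column 1: 40 + 20 + ? → (1,1) = 96 − 60 = 36.
Column 2 must total 96; the given cells sum to 80, so (1,2) = 16.

16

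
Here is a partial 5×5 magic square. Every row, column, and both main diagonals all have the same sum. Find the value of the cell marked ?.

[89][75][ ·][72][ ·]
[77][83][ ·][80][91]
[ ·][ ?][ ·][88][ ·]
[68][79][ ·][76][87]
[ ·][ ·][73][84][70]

71

Column 4 is complete and sums to 400; that is the magic constant.
Row 2 must total 400; the given cells sum to 331, so (2,3) = 69.
Using row 4: 68 + 79 + 76 + 87 + ? → (4,3) = 400 − 310 = 90.
Main diagonal: 89 + 83 + 76 + 70 + ? = 400, so (3,3) = 82.
Column 3: 69 + 82 + 90 + 73 + ? = 400, so (1,3) = 86.
Row 1 needs 400; the known cells sum to 322, so (1,5) = 78.
The remaining cell in column 5 is (3,5) = 400 − 326 = 74.
From anti-diagonal, 400 − (78 + 80 + 82 + 79) gives (5,1) = 81.
Row 5: 81 + 73 + 84 + 70 + ? = 400, so (5,2) = 92.
Column 1 needs 400; the known cells sum to 315, so (3,1) = 85.
From column 2, 400 − (75 + 83 + 79 + 92) gives (3,2) = 71.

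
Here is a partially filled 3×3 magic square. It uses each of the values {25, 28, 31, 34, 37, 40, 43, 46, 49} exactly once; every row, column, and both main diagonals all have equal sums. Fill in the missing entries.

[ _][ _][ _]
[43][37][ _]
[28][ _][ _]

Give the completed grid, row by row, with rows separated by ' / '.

40 25 46 / 43 37 31 / 28 49 34

The 9 entries sum to 333, so each line sums to 333/3 = 111.
From row 2, 111 − (43 + 37) gives (2,3) = 31.
Column 1 needs 111; the known cells sum to 71, so (1,1) = 40.
Main diagonal must total 111; the given cells sum to 77, so (3,3) = 34.
Anti-diagonal: 37 + 28 + ? = 111, so (1,3) = 46.
From row 1, 111 − (40 + 46) gives (1,2) = 25.
The remaining cell in row 3 is (3,2) = 111 − 62 = 49.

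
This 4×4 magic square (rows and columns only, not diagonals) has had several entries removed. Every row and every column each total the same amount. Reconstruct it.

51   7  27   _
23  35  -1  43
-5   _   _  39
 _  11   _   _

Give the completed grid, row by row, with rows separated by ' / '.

51 7 27 15 / 23 35 -1 43 / -5 47 19 39 / 31 11 55 3

Row 2 is already complete: 23 + 35 + -1 + 43 = 100, so that is the magic constant.
The remaining cell in row 1 is (1,4) = 100 − 85 = 15.
The remaining cell in column 1 is (4,1) = 100 − 69 = 31.
The remaining cell in column 2 is (3,2) = 100 − 53 = 47.
The remaining cell in column 4 is (4,4) = 100 − 97 = 3.
Row 3: -5 + 47 + 39 + ? = 100, so (3,3) = 19.
Row 4 must total 100; the given cells sum to 45, so (4,3) = 55.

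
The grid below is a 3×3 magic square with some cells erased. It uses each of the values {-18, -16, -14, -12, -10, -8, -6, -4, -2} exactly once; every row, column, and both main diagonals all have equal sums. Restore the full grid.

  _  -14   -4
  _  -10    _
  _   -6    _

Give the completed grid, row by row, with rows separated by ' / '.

-12 -14 -4 / -2 -10 -18 / -16 -6 -8

The 9 entries sum to -90, so each line sums to -90/3 = -30.
From row 1, -30 − (-14 + (-4)) gives (1,1) = -12.
Main diagonal must total -30; the given cells sum to -22, so (3,3) = -8.
Anti-diagonal: -4 + (-10) + ? = -30, so (3,1) = -16.
The remaining cell in column 1 is (2,1) = -30 − (-28) = -2.
From column 3, -30 − (-4 + (-8)) gives (2,3) = -18.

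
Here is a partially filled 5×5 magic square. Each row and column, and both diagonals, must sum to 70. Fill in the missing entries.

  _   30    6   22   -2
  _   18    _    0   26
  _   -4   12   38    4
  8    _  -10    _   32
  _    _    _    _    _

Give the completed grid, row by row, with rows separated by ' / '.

14 30 6 22 -2 / -8 18 34 0 26 / 20 -4 12 38 4 / 8 24 -10 16 32 / 36 2 28 -6 10

The remaining cell in row 1 is (1,1) = 70 − 56 = 14.
Using row 3: -4 + 12 + 38 + 4 + ? → (3,1) = 70 − 50 = 20.
Column 5 needs 70; the known cells sum to 60, so (5,5) = 10.
Using main diagonal: 14 + 18 + 12 + 10 + ? → (4,4) = 70 − 54 = 16.
Row 4 must total 70; the given cells sum to 46, so (4,2) = 24.
Column 2 must total 70; the given cells sum to 68, so (5,2) = 2.
Using column 4: 22 + 0 + 38 + 16 + ? → (5,4) = 70 − 76 = -6.
Anti-diagonal must total 70; the given cells sum to 34, so (5,1) = 36.
Using row 5: 36 + 2 + (-6) + 10 + ? → (5,3) = 70 − 42 = 28.
Column 1 needs 70; the known cells sum to 78, so (2,1) = -8.
Column 3 must total 70; the given cells sum to 36, so (2,3) = 34.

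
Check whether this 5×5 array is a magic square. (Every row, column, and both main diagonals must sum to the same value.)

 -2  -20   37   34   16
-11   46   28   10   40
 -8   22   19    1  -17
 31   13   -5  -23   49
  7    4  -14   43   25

No — row 2 sums to 113 but column 3 sums to 65.

Row 1: -2 + (-20) + 37 + 34 + 16 = 65.
Row 2: -11 + 46 + 28 + 10 + 40 = 113.
Row 3: -8 + 22 + 19 + 1 + (-17) = 17.
Row 4: 31 + 13 + (-5) + (-23) + 49 = 65.
Row 5: 7 + 4 + (-14) + 43 + 25 = 65.
Column 1: -2 + (-11) + (-8) + 31 + 7 = 17.
Column 2: -20 + 46 + 22 + 13 + 4 = 65.
Column 3: 37 + 28 + 19 + (-5) + (-14) = 65.
Column 4: 34 + 10 + 1 + (-23) + 43 = 65.
Column 5: 16 + 40 + (-17) + 49 + 25 = 113.
Main diagonal: -2 + 46 + 19 + (-23) + 25 = 65.
Anti-diagonal: 16 + 10 + 19 + 13 + 7 = 65.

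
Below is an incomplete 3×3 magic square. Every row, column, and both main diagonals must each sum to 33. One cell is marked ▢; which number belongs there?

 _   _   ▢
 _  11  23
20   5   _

2

Row 2: 11 + 23 + ? = 33, so (2,1) = -1.
Using row 3: 20 + 5 + ? → (3,3) = 33 − 25 = 8.
Using column 1: -1 + 20 + ? → (1,1) = 33 − 19 = 14.
Column 2: 11 + 5 + ? = 33, so (1,2) = 17.
Column 3 needs 33; the known cells sum to 31, so (1,3) = 2.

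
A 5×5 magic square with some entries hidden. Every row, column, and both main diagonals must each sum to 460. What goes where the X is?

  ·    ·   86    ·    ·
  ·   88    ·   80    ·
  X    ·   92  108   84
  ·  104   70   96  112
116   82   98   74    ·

Row 4: 104 + 70 + 96 + 112 + ? = 460, so (4,1) = 78.
Row 5: 116 + 82 + 98 + 74 + ? = 460, so (5,5) = 90.
Column 3 must total 460; the given cells sum to 346, so (2,3) = 114.
Using column 4: 80 + 108 + 96 + 74 + ? → (1,4) = 460 − 358 = 102.
The remaining cell in main diagonal is (1,1) = 460 − 366 = 94.
Using anti-diagonal: 80 + 92 + 104 + 116 + ? → (1,5) = 460 − 392 = 68.
The remaining cell in row 1 is (1,2) = 460 − 350 = 110.
The remaining cell in column 2 is (3,2) = 460 − 384 = 76.
Using column 5: 68 + 84 + 112 + 90 + ? → (2,5) = 460 − 354 = 106.
From row 2, 460 − (88 + 114 + 80 + 106) gives (2,1) = 72.
Row 3 must total 460; the given cells sum to 360, so (3,1) = 100.

100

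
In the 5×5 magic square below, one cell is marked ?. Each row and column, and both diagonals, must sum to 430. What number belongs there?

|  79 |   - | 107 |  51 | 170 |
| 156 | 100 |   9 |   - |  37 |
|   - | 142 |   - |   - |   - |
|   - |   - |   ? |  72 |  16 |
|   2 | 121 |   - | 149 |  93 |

163

From row 1, 430 − (79 + 107 + 51 + 170) gives (1,2) = 23.
Row 2: 156 + 100 + 9 + 37 + ? = 430, so (2,4) = 128.
Row 5 needs 430; the known cells sum to 365, so (5,3) = 65.
Column 2: 23 + 100 + 142 + 121 + ? = 430, so (4,2) = 44.
From column 4, 430 − (51 + 128 + 72 + 149) gives (3,4) = 30.
Column 5: 170 + 37 + 16 + 93 + ? = 430, so (3,5) = 114.
Main diagonal must total 430; the given cells sum to 344, so (3,3) = 86.
From row 3, 430 − (142 + 86 + 30 + 114) gives (3,1) = 58.
Column 1 must total 430; the given cells sum to 295, so (4,1) = 135.
Column 3: 107 + 9 + 86 + 65 + ? = 430, so (4,3) = 163.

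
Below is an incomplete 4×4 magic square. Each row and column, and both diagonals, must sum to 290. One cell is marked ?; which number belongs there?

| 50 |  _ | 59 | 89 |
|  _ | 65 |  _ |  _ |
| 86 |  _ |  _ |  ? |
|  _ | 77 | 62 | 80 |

53

Row 1 needs 290; the known cells sum to 198, so (1,2) = 92.
Row 4: 77 + 62 + 80 + ? = 290, so (4,1) = 71.
The remaining cell in column 1 is (2,1) = 290 − 207 = 83.
Column 2 needs 290; the known cells sum to 234, so (3,2) = 56.
From main diagonal, 290 − (50 + 65 + 80) gives (3,3) = 95.
Anti-diagonal needs 290; the known cells sum to 216, so (2,3) = 74.
The remaining cell in row 2 is (2,4) = 290 − 222 = 68.
Row 3 must total 290; the given cells sum to 237, so (3,4) = 53.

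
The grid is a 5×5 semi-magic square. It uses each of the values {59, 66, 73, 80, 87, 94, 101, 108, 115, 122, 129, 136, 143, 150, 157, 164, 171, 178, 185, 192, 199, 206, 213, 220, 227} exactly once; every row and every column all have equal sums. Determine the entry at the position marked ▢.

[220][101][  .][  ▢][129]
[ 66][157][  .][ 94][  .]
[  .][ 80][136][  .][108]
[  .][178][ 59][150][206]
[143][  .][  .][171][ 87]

73

The 25 entries sum to 3575, so each line sums to 3575/5 = 715.
Row 4 must total 715; the given cells sum to 593, so (4,1) = 122.
From column 1, 715 − (220 + 66 + 122 + 143) gives (3,1) = 164.
Column 2 needs 715; the known cells sum to 516, so (5,2) = 199.
Column 5 needs 715; the known cells sum to 530, so (2,5) = 185.
Row 2: 66 + 157 + 94 + 185 + ? = 715, so (2,3) = 213.
Row 3 needs 715; the known cells sum to 488, so (3,4) = 227.
Row 5 needs 715; the known cells sum to 600, so (5,3) = 115.
From column 3, 715 − (213 + 136 + 59 + 115) gives (1,3) = 192.
Column 4: 94 + 227 + 150 + 171 + ? = 715, so (1,4) = 73.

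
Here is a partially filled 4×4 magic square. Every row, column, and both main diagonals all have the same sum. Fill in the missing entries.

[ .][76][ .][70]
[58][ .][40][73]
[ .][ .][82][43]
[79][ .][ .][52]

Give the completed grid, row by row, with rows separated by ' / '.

37 76 55 70 / 58 67 40 73 / 64 49 82 43 / 79 46 61 52

Column 4 is already complete: 70 + 73 + 43 + 52 = 238, so that is the magic constant.
Using row 2: 58 + 40 + 73 + ? → (2,2) = 238 − 171 = 67.
From main diagonal, 238 − (67 + 82 + 52) gives (1,1) = 37.
The remaining cell in anti-diagonal is (3,2) = 238 − 189 = 49.
Row 1 needs 238; the known cells sum to 183, so (1,3) = 55.
Row 3 needs 238; the known cells sum to 174, so (3,1) = 64.
From column 2, 238 − (76 + 67 + 49) gives (4,2) = 46.
The remaining cell in column 3 is (4,3) = 238 − 177 = 61.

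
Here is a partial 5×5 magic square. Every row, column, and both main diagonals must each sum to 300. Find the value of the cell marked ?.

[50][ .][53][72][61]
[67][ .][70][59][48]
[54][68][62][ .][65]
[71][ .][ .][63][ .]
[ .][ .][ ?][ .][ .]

Row 1: 50 + 53 + 72 + 61 + ? = 300, so (1,2) = 64.
Row 2 must total 300; the given cells sum to 244, so (2,2) = 56.
Row 3: 54 + 68 + 62 + 65 + ? = 300, so (3,4) = 51.
The remaining cell in column 1 is (5,1) = 300 − 242 = 58.
Column 4 needs 300; the known cells sum to 245, so (5,4) = 55.
Main diagonal must total 300; the given cells sum to 231, so (5,5) = 69.
Anti-diagonal: 61 + 59 + 62 + 58 + ? = 300, so (4,2) = 60.
From column 2, 300 − (64 + 56 + 68 + 60) gives (5,2) = 52.
Column 5: 61 + 48 + 65 + 69 + ? = 300, so (4,5) = 57.
Row 4: 71 + 60 + 63 + 57 + ? = 300, so (4,3) = 49.
Row 5 needs 300; the known cells sum to 234, so (5,3) = 66.

66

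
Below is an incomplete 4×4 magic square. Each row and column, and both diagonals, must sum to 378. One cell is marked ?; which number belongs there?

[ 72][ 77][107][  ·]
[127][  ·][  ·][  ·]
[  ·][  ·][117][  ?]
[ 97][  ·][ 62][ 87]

Row 1 must total 378; the given cells sum to 256, so (1,4) = 122.
Row 4 needs 378; the known cells sum to 246, so (4,2) = 132.
Column 1: 72 + 127 + 97 + ? = 378, so (3,1) = 82.
The remaining cell in column 3 is (2,3) = 378 − 286 = 92.
Using main diagonal: 72 + 117 + 87 + ? → (2,2) = 378 − 276 = 102.
Anti-diagonal must total 378; the given cells sum to 311, so (3,2) = 67.
Using row 2: 127 + 102 + 92 + ? → (2,4) = 378 − 321 = 57.
Row 3 must total 378; the given cells sum to 266, so (3,4) = 112.

112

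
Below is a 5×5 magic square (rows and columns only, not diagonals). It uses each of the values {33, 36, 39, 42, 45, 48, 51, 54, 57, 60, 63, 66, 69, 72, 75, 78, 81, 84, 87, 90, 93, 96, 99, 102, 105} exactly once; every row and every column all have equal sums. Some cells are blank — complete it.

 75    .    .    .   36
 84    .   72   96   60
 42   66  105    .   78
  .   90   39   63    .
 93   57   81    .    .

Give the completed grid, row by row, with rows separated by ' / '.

The 25 entries sum to 1725, so each line sums to 1725/5 = 345.
Row 2 must total 345; the given cells sum to 312, so (2,2) = 33.
The remaining cell in row 3 is (3,4) = 345 − 291 = 54.
The remaining cell in column 1 is (4,1) = 345 − 294 = 51.
Column 2: 33 + 66 + 90 + 57 + ? = 345, so (1,2) = 99.
Using column 3: 72 + 105 + 39 + 81 + ? → (1,3) = 345 − 297 = 48.
Row 1 needs 345; the known cells sum to 258, so (1,4) = 87.
The remaining cell in row 4 is (4,5) = 345 − 243 = 102.
Column 4 must total 345; the given cells sum to 300, so (5,4) = 45.
Column 5: 36 + 60 + 78 + 102 + ? = 345, so (5,5) = 69.

75 99 48 87 36 / 84 33 72 96 60 / 42 66 105 54 78 / 51 90 39 63 102 / 93 57 81 45 69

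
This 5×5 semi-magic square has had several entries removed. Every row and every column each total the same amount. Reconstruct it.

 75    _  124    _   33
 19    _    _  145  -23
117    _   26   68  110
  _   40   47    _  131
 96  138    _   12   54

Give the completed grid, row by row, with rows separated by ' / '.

Column 5 is already complete: 33 + -23 + 110 + 131 + 54 = 305, so that is the magic constant.
The remaining cell in row 3 is (3,2) = 305 − 321 = -16.
The remaining cell in row 5 is (5,3) = 305 − 300 = 5.
Column 1 needs 305; the known cells sum to 307, so (4,1) = -2.
Column 3: 124 + 26 + 47 + 5 + ? = 305, so (2,3) = 103.
Row 2 needs 305; the known cells sum to 244, so (2,2) = 61.
From row 4, 305 − (-2 + 40 + 47 + 131) gives (4,4) = 89.
The remaining cell in column 2 is (1,2) = 305 − 223 = 82.
The remaining cell in column 4 is (1,4) = 305 − 314 = -9.

75 82 124 -9 33 / 19 61 103 145 -23 / 117 -16 26 68 110 / -2 40 47 89 131 / 96 138 5 12 54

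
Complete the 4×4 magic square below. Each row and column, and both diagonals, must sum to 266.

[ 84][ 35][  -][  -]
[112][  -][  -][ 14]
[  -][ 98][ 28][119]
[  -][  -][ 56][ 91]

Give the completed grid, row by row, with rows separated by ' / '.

84 35 105 42 / 112 63 77 14 / 21 98 28 119 / 49 70 56 91

Using row 3: 98 + 28 + 119 + ? → (3,1) = 266 − 245 = 21.
Column 1 needs 266; the known cells sum to 217, so (4,1) = 49.
From column 4, 266 − (14 + 119 + 91) gives (1,4) = 42.
From main diagonal, 266 − (84 + 28 + 91) gives (2,2) = 63.
From anti-diagonal, 266 − (42 + 98 + 49) gives (2,3) = 77.
Row 1 must total 266; the given cells sum to 161, so (1,3) = 105.
Using row 4: 49 + 56 + 91 + ? → (4,2) = 266 − 196 = 70.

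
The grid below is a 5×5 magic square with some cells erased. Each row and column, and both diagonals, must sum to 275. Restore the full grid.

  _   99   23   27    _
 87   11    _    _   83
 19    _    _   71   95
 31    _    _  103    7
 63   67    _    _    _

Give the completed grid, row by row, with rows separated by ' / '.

From column 1, 275 − (87 + 19 + 31 + 63) gives (1,1) = 75.
Using row 1: 75 + 99 + 23 + 27 + ? → (1,5) = 275 − 224 = 51.
Column 5: 51 + 83 + 95 + 7 + ? = 275, so (5,5) = 39.
From main diagonal, 275 − (75 + 11 + 103 + 39) gives (3,3) = 47.
Using row 3: 19 + 47 + 71 + 95 + ? → (3,2) = 275 − 232 = 43.
Column 2 must total 275; the given cells sum to 220, so (4,2) = 55.
Anti-diagonal: 51 + 47 + 55 + 63 + ? = 275, so (2,4) = 59.
Using row 2: 87 + 11 + 59 + 83 + ? → (2,3) = 275 − 240 = 35.
Using row 4: 31 + 55 + 103 + 7 + ? → (4,3) = 275 − 196 = 79.
Column 3 must total 275; the given cells sum to 184, so (5,3) = 91.
From column 4, 275 − (27 + 59 + 71 + 103) gives (5,4) = 15.

75 99 23 27 51 / 87 11 35 59 83 / 19 43 47 71 95 / 31 55 79 103 7 / 63 67 91 15 39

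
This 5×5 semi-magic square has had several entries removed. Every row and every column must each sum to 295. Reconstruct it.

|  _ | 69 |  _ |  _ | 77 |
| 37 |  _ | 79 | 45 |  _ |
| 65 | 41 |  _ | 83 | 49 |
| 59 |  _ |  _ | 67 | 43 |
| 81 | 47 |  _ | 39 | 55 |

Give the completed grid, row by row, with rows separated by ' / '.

The remaining cell in row 3 is (3,3) = 295 − 238 = 57.
Using row 5: 81 + 47 + 39 + 55 + ? → (5,3) = 295 − 222 = 73.
The remaining cell in column 1 is (1,1) = 295 − 242 = 53.
From column 4, 295 − (45 + 83 + 67 + 39) gives (1,4) = 61.
Column 5 must total 295; the given cells sum to 224, so (2,5) = 71.
From row 1, 295 − (53 + 69 + 61 + 77) gives (1,3) = 35.
The remaining cell in row 2 is (2,2) = 295 − 232 = 63.
Column 2 must total 295; the given cells sum to 220, so (4,2) = 75.
Column 3: 35 + 79 + 57 + 73 + ? = 295, so (4,3) = 51.

53 69 35 61 77 / 37 63 79 45 71 / 65 41 57 83 49 / 59 75 51 67 43 / 81 47 73 39 55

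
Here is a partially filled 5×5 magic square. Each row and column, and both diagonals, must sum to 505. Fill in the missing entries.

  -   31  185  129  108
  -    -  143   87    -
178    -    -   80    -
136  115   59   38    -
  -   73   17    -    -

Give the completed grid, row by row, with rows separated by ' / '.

52 31 185 129 108 / 45 164 143 87 66 / 178 122 101 80 24 / 136 115 59 38 157 / 94 73 17 171 150

From row 1, 505 − (31 + 185 + 129 + 108) gives (1,1) = 52.
From row 4, 505 − (136 + 115 + 59 + 38) gives (4,5) = 157.
Column 3 needs 505; the known cells sum to 404, so (3,3) = 101.
Column 4: 129 + 87 + 80 + 38 + ? = 505, so (5,4) = 171.
Anti-diagonal: 108 + 87 + 101 + 115 + ? = 505, so (5,1) = 94.
Row 5 must total 505; the given cells sum to 355, so (5,5) = 150.
Column 1 needs 505; the known cells sum to 460, so (2,1) = 45.
Main diagonal needs 505; the known cells sum to 341, so (2,2) = 164.
The remaining cell in row 2 is (2,5) = 505 − 439 = 66.
Column 2: 31 + 164 + 115 + 73 + ? = 505, so (3,2) = 122.
Column 5 needs 505; the known cells sum to 481, so (3,5) = 24.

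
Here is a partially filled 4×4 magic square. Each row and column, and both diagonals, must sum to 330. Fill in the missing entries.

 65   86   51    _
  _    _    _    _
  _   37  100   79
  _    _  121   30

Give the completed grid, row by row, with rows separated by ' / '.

Row 1 must total 330; the given cells sum to 202, so (1,4) = 128.
Row 3 must total 330; the given cells sum to 216, so (3,1) = 114.
Column 3: 51 + 100 + 121 + ? = 330, so (2,3) = 58.
From column 4, 330 − (128 + 79 + 30) gives (2,4) = 93.
Main diagonal needs 330; the known cells sum to 195, so (2,2) = 135.
From anti-diagonal, 330 − (128 + 58 + 37) gives (4,1) = 107.
From row 2, 330 − (135 + 58 + 93) gives (2,1) = 44.
The remaining cell in row 4 is (4,2) = 330 − 258 = 72.

65 86 51 128 / 44 135 58 93 / 114 37 100 79 / 107 72 121 30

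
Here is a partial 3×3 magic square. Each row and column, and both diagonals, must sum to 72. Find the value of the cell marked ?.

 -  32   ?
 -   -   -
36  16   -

12

The remaining cell in row 3 is (3,3) = 72 − 52 = 20.
Using column 2: 32 + 16 + ? → (2,2) = 72 − 48 = 24.
Main diagonal: 24 + 20 + ? = 72, so (1,1) = 28.
From anti-diagonal, 72 − (24 + 36) gives (1,3) = 12.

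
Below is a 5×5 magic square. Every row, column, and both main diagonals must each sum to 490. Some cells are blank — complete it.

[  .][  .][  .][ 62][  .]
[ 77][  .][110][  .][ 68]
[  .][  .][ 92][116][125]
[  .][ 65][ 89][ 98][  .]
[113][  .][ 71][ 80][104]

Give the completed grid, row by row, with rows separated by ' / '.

95 119 128 62 86 / 77 101 110 134 68 / 74 83 92 116 125 / 131 65 89 98 107 / 113 122 71 80 104

Row 5 needs 490; the known cells sum to 368, so (5,2) = 122.
Column 3 needs 490; the known cells sum to 362, so (1,3) = 128.
Column 4: 62 + 116 + 98 + 80 + ? = 490, so (2,4) = 134.
Anti-diagonal: 134 + 92 + 65 + 113 + ? = 490, so (1,5) = 86.
From row 2, 490 − (77 + 110 + 134 + 68) gives (2,2) = 101.
From column 5, 490 − (86 + 68 + 125 + 104) gives (4,5) = 107.
Using main diagonal: 101 + 92 + 98 + 104 + ? → (1,1) = 490 − 395 = 95.
The remaining cell in row 1 is (1,2) = 490 − 371 = 119.
Using row 4: 65 + 89 + 98 + 107 + ? → (4,1) = 490 − 359 = 131.
Column 1 needs 490; the known cells sum to 416, so (3,1) = 74.
Column 2 must total 490; the given cells sum to 407, so (3,2) = 83.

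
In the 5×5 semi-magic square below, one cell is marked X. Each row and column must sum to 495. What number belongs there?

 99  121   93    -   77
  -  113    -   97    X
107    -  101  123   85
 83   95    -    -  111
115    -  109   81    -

Row 1: 99 + 121 + 93 + 77 + ? = 495, so (1,4) = 105.
The remaining cell in row 3 is (3,2) = 495 − 416 = 79.
Column 1 needs 495; the known cells sum to 404, so (2,1) = 91.
Column 2 needs 495; the known cells sum to 408, so (5,2) = 87.
Column 4: 105 + 97 + 123 + 81 + ? = 495, so (4,4) = 89.
From row 4, 495 − (83 + 95 + 89 + 111) gives (4,3) = 117.
From row 5, 495 − (115 + 87 + 109 + 81) gives (5,5) = 103.
Column 3 needs 495; the known cells sum to 420, so (2,3) = 75.
Column 5 must total 495; the given cells sum to 376, so (2,5) = 119.

119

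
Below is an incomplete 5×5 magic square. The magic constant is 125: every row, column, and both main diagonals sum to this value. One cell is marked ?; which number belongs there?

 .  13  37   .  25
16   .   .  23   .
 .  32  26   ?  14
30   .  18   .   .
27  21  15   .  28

20

Row 5 must total 125; the given cells sum to 91, so (5,4) = 34.
Column 3 must total 125; the given cells sum to 96, so (2,3) = 29.
Anti-diagonal needs 125; the known cells sum to 101, so (4,2) = 24.
Column 2 needs 125; the known cells sum to 90, so (2,2) = 35.
Using row 2: 16 + 35 + 29 + 23 + ? → (2,5) = 125 − 103 = 22.
The remaining cell in column 5 is (4,5) = 125 − 89 = 36.
Row 4 must total 125; the given cells sum to 108, so (4,4) = 17.
Using main diagonal: 35 + 26 + 17 + 28 + ? → (1,1) = 125 − 106 = 19.
The remaining cell in row 1 is (1,4) = 125 − 94 = 31.
Column 1 needs 125; the known cells sum to 92, so (3,1) = 33.
The remaining cell in column 4 is (3,4) = 125 − 105 = 20.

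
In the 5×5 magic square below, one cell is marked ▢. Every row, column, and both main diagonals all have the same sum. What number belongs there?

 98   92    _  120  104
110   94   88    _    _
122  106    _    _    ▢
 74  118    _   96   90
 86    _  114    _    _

78

Column 1 is complete and sums to 490; that is the magic constant.
Row 1 must total 490; the given cells sum to 414, so (1,3) = 76.
From row 4, 490 − (74 + 118 + 96 + 90) gives (4,3) = 112.
Column 2 needs 490; the known cells sum to 410, so (5,2) = 80.
Column 3: 76 + 88 + 112 + 114 + ? = 490, so (3,3) = 100.
The remaining cell in main diagonal is (5,5) = 490 − 388 = 102.
Anti-diagonal needs 490; the known cells sum to 408, so (2,4) = 82.
Using row 2: 110 + 94 + 88 + 82 + ? → (2,5) = 490 − 374 = 116.
From row 5, 490 − (86 + 80 + 114 + 102) gives (5,4) = 108.
Column 4 needs 490; the known cells sum to 406, so (3,4) = 84.
Column 5: 104 + 116 + 90 + 102 + ? = 490, so (3,5) = 78.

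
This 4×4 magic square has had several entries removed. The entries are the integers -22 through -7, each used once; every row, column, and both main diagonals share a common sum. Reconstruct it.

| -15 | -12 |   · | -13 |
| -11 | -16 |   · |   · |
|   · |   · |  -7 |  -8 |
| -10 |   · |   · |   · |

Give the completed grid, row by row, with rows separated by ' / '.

-15 -12 -18 -13 / -11 -16 -14 -17 / -22 -21 -7 -8 / -10 -9 -19 -20

The entries are -22 through -7, which sum to -232, so each line sums to -232/4 = -58.
Using row 1: -15 + (-12) + (-13) + ? → (1,3) = -58 − (-40) = -18.
Using column 1: -15 + (-11) + (-10) + ? → (3,1) = -58 − (-36) = -22.
Using main diagonal: -15 + (-16) + (-7) + ? → (4,4) = -58 − (-38) = -20.
The remaining cell in row 3 is (3,2) = -58 − (-37) = -21.
From column 2, -58 − (-12 + (-16) + (-21)) gives (4,2) = -9.
Column 4: -13 + (-8) + (-20) + ? = -58, so (2,4) = -17.
Anti-diagonal must total -58; the given cells sum to -44, so (2,3) = -14.
Row 4 must total -58; the given cells sum to -39, so (4,3) = -19.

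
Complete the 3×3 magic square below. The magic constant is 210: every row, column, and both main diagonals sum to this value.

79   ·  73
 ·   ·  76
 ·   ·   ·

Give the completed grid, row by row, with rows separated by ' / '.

Using row 1: 79 + 73 + ? → (1,2) = 210 − 152 = 58.
Using column 3: 73 + 76 + ? → (3,3) = 210 − 149 = 61.
Using main diagonal: 79 + 61 + ? → (2,2) = 210 − 140 = 70.
Anti-diagonal must total 210; the given cells sum to 143, so (3,1) = 67.
The remaining cell in row 2 is (2,1) = 210 − 146 = 64.
Row 3 needs 210; the known cells sum to 128, so (3,2) = 82.

79 58 73 / 64 70 76 / 67 82 61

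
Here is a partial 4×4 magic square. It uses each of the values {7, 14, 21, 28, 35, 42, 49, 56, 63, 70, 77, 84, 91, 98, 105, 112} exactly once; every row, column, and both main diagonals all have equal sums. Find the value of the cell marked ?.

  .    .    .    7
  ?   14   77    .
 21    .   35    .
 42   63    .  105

The 16 entries sum to 952, so each line sums to 952/4 = 238.
The remaining cell in row 4 is (4,3) = 238 − 210 = 28.
Column 3 needs 238; the known cells sum to 140, so (1,3) = 98.
From main diagonal, 238 − (14 + 35 + 105) gives (1,1) = 84.
Using anti-diagonal: 7 + 77 + 42 + ? → (3,2) = 238 − 126 = 112.
The remaining cell in row 1 is (1,2) = 238 − 189 = 49.
Row 3 needs 238; the known cells sum to 168, so (3,4) = 70.
From column 1, 238 − (84 + 21 + 42) gives (2,1) = 91.

91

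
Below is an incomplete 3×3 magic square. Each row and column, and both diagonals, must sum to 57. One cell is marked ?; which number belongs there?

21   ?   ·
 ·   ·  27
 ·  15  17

23

Row 3: 15 + 17 + ? = 57, so (3,1) = 25.
From column 1, 57 − (21 + 25) gives (2,1) = 11.
From column 3, 57 − (27 + 17) gives (1,3) = 13.
From main diagonal, 57 − (21 + 17) gives (2,2) = 19.
The remaining cell in row 1 is (1,2) = 57 − 34 = 23.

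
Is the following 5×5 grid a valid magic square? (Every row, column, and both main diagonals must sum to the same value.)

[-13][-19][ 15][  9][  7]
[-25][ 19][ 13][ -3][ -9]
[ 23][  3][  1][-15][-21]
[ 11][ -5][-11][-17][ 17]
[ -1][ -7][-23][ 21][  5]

Row 1: -13 + (-19) + 15 + 9 + 7 = -1.
Row 2: -25 + 19 + 13 + (-3) + (-9) = -5.
Row 3: 23 + 3 + 1 + (-15) + (-21) = -9.
Row 4: 11 + (-5) + (-11) + (-17) + 17 = -5.
Row 5: -1 + (-7) + (-23) + 21 + 5 = -5.
Column 1: -13 + (-25) + 23 + 11 + (-1) = -5.
Column 2: -19 + 19 + 3 + (-5) + (-7) = -9.
Column 3: 15 + 13 + 1 + (-11) + (-23) = -5.
Column 4: 9 + (-3) + (-15) + (-17) + 21 = -5.
Column 5: 7 + (-9) + (-21) + 17 + 5 = -1.
Main diagonal: -13 + 19 + 1 + (-17) + 5 = -5.
Anti-diagonal: 7 + (-3) + 1 + (-5) + (-1) = -1.

No — column 5 sums to -1 but column 4 sums to -5.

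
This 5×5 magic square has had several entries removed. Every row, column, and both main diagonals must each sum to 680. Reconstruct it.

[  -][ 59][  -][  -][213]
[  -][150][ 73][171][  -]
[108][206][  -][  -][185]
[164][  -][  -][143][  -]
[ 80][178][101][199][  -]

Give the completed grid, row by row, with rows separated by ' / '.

The remaining cell in row 5 is (5,5) = 680 − 558 = 122.
Column 2 must total 680; the given cells sum to 593, so (4,2) = 87.
From anti-diagonal, 680 − (213 + 171 + 87 + 80) gives (3,3) = 129.
Row 3 must total 680; the given cells sum to 628, so (3,4) = 52.
The remaining cell in column 4 is (1,4) = 680 − 565 = 115.
Main diagonal needs 680; the known cells sum to 544, so (1,1) = 136.
Row 1: 136 + 59 + 115 + 213 + ? = 680, so (1,3) = 157.
Column 1: 136 + 108 + 164 + 80 + ? = 680, so (2,1) = 192.
From column 3, 680 − (157 + 73 + 129 + 101) gives (4,3) = 220.
Row 2: 192 + 150 + 73 + 171 + ? = 680, so (2,5) = 94.
The remaining cell in row 4 is (4,5) = 680 − 614 = 66.

136 59 157 115 213 / 192 150 73 171 94 / 108 206 129 52 185 / 164 87 220 143 66 / 80 178 101 199 122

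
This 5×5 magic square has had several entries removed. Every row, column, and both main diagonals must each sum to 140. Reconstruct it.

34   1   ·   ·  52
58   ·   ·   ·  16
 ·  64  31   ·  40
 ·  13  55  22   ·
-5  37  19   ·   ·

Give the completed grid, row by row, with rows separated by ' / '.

34 1 43 10 52 / 58 25 -8 49 16 / 7 64 31 -2 40 / 46 13 55 22 4 / -5 37 19 61 28

From column 2, 140 − (1 + 64 + 13 + 37) gives (2,2) = 25.
The remaining cell in main diagonal is (5,5) = 140 − 112 = 28.
The remaining cell in anti-diagonal is (2,4) = 140 − 91 = 49.
Row 2 must total 140; the given cells sum to 148, so (2,3) = -8.
Row 5: -5 + 37 + 19 + 28 + ? = 140, so (5,4) = 61.
From column 3, 140 − (-8 + 31 + 55 + 19) gives (1,3) = 43.
Using column 5: 52 + 16 + 40 + 28 + ? → (4,5) = 140 − 136 = 4.
Using row 1: 34 + 1 + 43 + 52 + ? → (1,4) = 140 − 130 = 10.
The remaining cell in row 4 is (4,1) = 140 − 94 = 46.
Column 1 needs 140; the known cells sum to 133, so (3,1) = 7.
Column 4 needs 140; the known cells sum to 142, so (3,4) = -2.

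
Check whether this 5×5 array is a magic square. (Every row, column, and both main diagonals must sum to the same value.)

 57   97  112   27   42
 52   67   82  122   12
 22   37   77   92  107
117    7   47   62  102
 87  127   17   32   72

Yes

Row 1: 57 + 97 + 112 + 27 + 42 = 335.
Row 2: 52 + 67 + 82 + 122 + 12 = 335.
Row 3: 22 + 37 + 77 + 92 + 107 = 335.
Row 4: 117 + 7 + 47 + 62 + 102 = 335.
Row 5: 87 + 127 + 17 + 32 + 72 = 335.
Column 1: 57 + 52 + 22 + 117 + 87 = 335.
Column 2: 97 + 67 + 37 + 7 + 127 = 335.
Column 3: 112 + 82 + 77 + 47 + 17 = 335.
Column 4: 27 + 122 + 92 + 62 + 32 = 335.
Column 5: 42 + 12 + 107 + 102 + 72 = 335.
Main diagonal: 57 + 67 + 77 + 62 + 72 = 335.
Anti-diagonal: 42 + 122 + 77 + 7 + 87 = 335.
All lines sum to 335.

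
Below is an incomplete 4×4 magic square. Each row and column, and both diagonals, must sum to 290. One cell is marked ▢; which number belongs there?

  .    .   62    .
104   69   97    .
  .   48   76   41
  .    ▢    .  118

Row 2 must total 290; the given cells sum to 270, so (2,4) = 20.
Row 3 needs 290; the known cells sum to 165, so (3,1) = 125.
From column 3, 290 − (62 + 97 + 76) gives (4,3) = 55.
From column 4, 290 − (20 + 41 + 118) gives (1,4) = 111.
Main diagonal needs 290; the known cells sum to 263, so (1,1) = 27.
From anti-diagonal, 290 − (111 + 97 + 48) gives (4,1) = 34.
The remaining cell in row 1 is (1,2) = 290 − 200 = 90.
The remaining cell in row 4 is (4,2) = 290 − 207 = 83.

83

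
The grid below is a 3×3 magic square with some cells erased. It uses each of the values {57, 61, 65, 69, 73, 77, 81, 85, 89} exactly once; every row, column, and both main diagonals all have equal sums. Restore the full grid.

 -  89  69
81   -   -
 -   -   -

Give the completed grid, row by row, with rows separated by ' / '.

The 9 entries sum to 657, so each line sums to 657/3 = 219.
Row 1: 89 + 69 + ? = 219, so (1,1) = 61.
Column 1: 61 + 81 + ? = 219, so (3,1) = 77.
Anti-diagonal must total 219; the given cells sum to 146, so (2,2) = 73.
Row 2 must total 219; the given cells sum to 154, so (2,3) = 65.
Column 2 must total 219; the given cells sum to 162, so (3,2) = 57.
Column 3 must total 219; the given cells sum to 134, so (3,3) = 85.

61 89 69 / 81 73 65 / 77 57 85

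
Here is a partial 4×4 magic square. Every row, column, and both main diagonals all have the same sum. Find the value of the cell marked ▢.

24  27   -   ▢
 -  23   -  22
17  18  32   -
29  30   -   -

Column 2 is complete and sums to 98; that is the magic constant.
Using row 3: 17 + 18 + 32 + ? → (3,4) = 98 − 67 = 31.
Column 1: 24 + 17 + 29 + ? = 98, so (2,1) = 28.
Main diagonal must total 98; the given cells sum to 79, so (4,4) = 19.
Using row 2: 28 + 23 + 22 + ? → (2,3) = 98 − 73 = 25.
From row 4, 98 − (29 + 30 + 19) gives (4,3) = 20.
Column 3 needs 98; the known cells sum to 77, so (1,3) = 21.
From column 4, 98 − (22 + 31 + 19) gives (1,4) = 26.

26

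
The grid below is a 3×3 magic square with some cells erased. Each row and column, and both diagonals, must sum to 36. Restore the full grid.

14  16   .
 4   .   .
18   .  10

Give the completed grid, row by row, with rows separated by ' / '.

14 16 6 / 4 12 20 / 18 8 10

Row 1: 14 + 16 + ? = 36, so (1,3) = 6.
Row 3: 18 + 10 + ? = 36, so (3,2) = 8.
Using column 2: 16 + 8 + ? → (2,2) = 36 − 24 = 12.
The remaining cell in column 3 is (2,3) = 36 − 16 = 20.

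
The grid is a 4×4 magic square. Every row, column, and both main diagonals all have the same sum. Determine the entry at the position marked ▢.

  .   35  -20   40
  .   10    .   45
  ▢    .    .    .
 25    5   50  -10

0

Row 4 is complete and sums to 70; that is the magic constant.
Row 1 needs 70; the known cells sum to 55, so (1,1) = 15.
Column 2 needs 70; the known cells sum to 50, so (3,2) = 20.
From column 4, 70 − (40 + 45 + (-10)) gives (3,4) = -5.
Main diagonal must total 70; the given cells sum to 15, so (3,3) = 55.
Anti-diagonal: 40 + 20 + 25 + ? = 70, so (2,3) = -15.
From row 2, 70 − (10 + (-15) + 45) gives (2,1) = 30.
From row 3, 70 − (20 + 55 + (-5)) gives (3,1) = 0.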